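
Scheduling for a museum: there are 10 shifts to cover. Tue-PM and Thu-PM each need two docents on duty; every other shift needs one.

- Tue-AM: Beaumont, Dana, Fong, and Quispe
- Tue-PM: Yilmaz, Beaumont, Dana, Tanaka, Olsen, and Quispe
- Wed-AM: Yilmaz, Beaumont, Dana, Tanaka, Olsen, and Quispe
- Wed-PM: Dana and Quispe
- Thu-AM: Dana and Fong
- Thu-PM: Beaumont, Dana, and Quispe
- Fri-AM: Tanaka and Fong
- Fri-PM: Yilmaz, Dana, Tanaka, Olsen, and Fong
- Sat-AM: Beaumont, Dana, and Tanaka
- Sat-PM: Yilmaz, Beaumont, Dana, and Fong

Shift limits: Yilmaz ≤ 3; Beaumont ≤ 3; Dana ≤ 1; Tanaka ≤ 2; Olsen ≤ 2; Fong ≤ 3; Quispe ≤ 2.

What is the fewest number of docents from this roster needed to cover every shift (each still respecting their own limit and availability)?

12 slots to fill and no one can take more than 3, so at least ⌈12/3⌉ = 4 docents are needed.
Any 4 docents together have capacity at most 3+3+3+2 = 11 < 12 slots, so 4 can never suffice.
Yilmaz, Beaumont, Dana, Fong, and Quispe alone can cover everything: Tue-AM→Beaumont, Tue-PM→Yilmaz+Quispe, Wed-AM→Yilmaz, Wed-PM→Dana, Thu-AM→Fong, Thu-PM→Beaumont+Quispe, Fri-AM→Fong, Fri-PM→Yilmaz, Sat-AM→Beaumont, Sat-PM→Fong.

5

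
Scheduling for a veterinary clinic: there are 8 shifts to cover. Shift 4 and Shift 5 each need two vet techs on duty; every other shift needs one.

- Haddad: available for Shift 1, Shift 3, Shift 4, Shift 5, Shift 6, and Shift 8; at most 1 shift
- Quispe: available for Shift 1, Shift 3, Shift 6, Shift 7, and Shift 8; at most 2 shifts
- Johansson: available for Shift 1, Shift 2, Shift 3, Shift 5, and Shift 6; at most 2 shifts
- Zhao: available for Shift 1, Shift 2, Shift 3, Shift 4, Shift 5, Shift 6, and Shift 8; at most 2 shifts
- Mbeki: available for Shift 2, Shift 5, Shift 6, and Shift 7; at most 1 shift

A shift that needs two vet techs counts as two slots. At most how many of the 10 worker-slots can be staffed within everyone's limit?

8

Total capacity across all vet techs is 1+2+2+2+1 = 8, and 10 slots are needed, so at most 8 can be filled.
An assignment achieving 8: Shift 1→Johansson, Shift 2→Johansson, Shift 3→Zhao, Shift 4→Haddad+Zhao, Shift 5→Mbeki, Shift 7→Quispe, Shift 8→Quispe.
Loads: Haddad 1/1, Quispe 2/2, Johansson 2/2, Zhao 2/2, Mbeki 1/1.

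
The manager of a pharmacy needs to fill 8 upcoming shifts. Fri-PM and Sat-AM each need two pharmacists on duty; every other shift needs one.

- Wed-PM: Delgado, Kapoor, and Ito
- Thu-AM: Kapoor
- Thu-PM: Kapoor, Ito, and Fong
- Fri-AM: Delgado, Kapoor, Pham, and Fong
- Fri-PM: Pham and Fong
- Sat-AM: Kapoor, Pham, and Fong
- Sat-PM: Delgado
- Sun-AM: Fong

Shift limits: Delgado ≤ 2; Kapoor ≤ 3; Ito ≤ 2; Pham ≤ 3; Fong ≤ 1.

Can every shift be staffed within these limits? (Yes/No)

No

Total capacity is 11 and 10 slots are needed, so capacity alone doesn't rule it out.
Shifts {Fri-PM, Sun-AM} need 3 worker-slots in total, but the pharmacists available for any of those shifts (Pham and Fong) can supply at most 2 among them. So no valid schedule exists.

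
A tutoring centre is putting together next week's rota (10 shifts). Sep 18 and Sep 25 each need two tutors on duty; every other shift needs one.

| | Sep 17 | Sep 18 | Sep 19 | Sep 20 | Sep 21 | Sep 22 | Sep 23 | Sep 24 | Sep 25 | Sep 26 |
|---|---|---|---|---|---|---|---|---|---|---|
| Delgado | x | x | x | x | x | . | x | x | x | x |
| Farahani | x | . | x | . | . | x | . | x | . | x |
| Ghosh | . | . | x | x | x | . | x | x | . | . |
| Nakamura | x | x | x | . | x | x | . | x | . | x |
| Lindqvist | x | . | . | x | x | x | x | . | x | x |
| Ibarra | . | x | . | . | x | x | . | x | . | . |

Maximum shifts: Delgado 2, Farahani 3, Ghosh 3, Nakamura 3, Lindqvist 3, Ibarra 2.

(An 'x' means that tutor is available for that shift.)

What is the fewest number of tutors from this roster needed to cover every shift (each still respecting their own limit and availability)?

12 slots to fill and no one can take more than 3, so at least ⌈12/3⌉ = 4 tutors are needed.
No set of 4 tutors can cover every shift (each such set leaves at least one shift with no one available or exceeds a cap).
Delgado, Farahani, Ghosh, Nakamura, and Lindqvist alone can cover everything: Sep 17→Farahani, Sep 18→Delgado+Nakamura, Sep 19→Farahani, Sep 20→Ghosh, Sep 21→Ghosh, Sep 22→Farahani, Sep 23→Ghosh, Sep 24→Nakamura, Sep 25→Delgado+Lindqvist, Sep 26→Nakamura.

5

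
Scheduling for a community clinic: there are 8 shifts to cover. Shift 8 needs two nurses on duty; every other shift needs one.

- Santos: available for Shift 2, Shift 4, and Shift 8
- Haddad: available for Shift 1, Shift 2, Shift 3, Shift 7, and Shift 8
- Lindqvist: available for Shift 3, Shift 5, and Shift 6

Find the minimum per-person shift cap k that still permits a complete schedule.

With 3 nurses and 9 worker-slots to fill, someone must work at least ⌈9/3⌉ = 3 shifts, so k ≥ 3.
k = 3 works: Shift 1→Haddad, Shift 2→Santos, Shift 3→Lindqvist, Shift 4→Santos, Shift 5→Lindqvist, Shift 6→Lindqvist, Shift 7→Haddad, Shift 8→Santos+Haddad.
Loads: Santos 3, Haddad 3, Lindqvist 3 — all ≤ 3.

3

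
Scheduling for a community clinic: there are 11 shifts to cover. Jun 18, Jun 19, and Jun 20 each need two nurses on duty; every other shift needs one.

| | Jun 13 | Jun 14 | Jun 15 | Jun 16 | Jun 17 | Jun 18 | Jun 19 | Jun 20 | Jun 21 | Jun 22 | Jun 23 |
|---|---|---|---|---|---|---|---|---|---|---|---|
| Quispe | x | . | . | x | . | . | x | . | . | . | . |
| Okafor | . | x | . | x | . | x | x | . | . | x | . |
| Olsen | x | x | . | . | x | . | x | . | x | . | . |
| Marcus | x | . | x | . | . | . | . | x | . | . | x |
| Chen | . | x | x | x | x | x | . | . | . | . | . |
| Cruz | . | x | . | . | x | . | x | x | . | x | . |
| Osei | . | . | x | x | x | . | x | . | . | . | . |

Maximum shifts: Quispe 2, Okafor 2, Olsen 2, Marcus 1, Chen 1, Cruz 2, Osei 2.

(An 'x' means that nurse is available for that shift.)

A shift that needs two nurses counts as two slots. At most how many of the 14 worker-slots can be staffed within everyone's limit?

12

Total capacity across all nurses is 2+2+2+1+1+2+2 = 12, and 14 slots are needed, so at most 12 can be filled.
An assignment achieving 12: Jun 13→Quispe, Jun 14→Olsen, Jun 15→Osei, Jun 16→Quispe, Jun 17→Cruz, Jun 18→Okafor+Chen, Jun 19→Osei, Jun 20→Cruz, Jun 21→Olsen, Jun 22→Okafor, Jun 23→Marcus.
Loads: Quispe 2/2, Okafor 2/2, Olsen 2/2, Marcus 1/1, Chen 1/1, Cruz 2/2, Osei 2/2.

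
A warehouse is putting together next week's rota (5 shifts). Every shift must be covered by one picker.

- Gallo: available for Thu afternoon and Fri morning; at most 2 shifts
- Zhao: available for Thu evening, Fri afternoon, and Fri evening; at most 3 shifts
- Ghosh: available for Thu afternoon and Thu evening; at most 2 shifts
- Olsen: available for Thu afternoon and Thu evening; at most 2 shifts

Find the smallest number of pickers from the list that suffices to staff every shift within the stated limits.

2

5 slots to fill and no one can take more than 3, so at least ⌈5/3⌉ = 2 pickers are needed.
Gallo and Zhao alone can cover everything: Thu afternoon→Gallo, Thu evening→Zhao, Fri morning→Gallo, Fri afternoon→Zhao, Fri evening→Zhao.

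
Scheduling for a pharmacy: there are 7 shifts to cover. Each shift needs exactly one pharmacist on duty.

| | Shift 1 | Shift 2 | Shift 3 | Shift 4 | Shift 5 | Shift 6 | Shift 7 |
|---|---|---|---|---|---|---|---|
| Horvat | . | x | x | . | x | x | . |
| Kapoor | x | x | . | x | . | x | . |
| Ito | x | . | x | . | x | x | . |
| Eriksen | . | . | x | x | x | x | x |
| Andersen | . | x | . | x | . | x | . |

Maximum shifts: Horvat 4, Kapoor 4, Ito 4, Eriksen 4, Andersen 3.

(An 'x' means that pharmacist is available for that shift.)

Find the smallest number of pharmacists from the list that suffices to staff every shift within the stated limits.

7 slots to fill and no one can take more than 4, so at least ⌈7/4⌉ = 2 pharmacists are needed.
Kapoor and Eriksen alone can cover everything: Shift 1→Kapoor, Shift 2→Kapoor, Shift 3→Eriksen, Shift 4→Kapoor, Shift 5→Eriksen, Shift 6→Kapoor, Shift 7→Eriksen.

2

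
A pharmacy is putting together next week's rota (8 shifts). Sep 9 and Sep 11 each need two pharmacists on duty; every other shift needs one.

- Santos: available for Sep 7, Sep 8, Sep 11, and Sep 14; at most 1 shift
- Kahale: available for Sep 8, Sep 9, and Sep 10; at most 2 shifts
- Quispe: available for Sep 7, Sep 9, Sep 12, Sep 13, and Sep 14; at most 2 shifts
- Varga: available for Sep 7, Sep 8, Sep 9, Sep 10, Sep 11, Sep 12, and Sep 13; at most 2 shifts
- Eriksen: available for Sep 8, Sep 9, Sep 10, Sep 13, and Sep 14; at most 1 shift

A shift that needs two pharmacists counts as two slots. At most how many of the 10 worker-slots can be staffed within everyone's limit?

8

Total capacity across all pharmacists is 1+2+2+2+1 = 8, and 10 slots are needed, so at most 8 can be filled.
An assignment achieving 8: Sep 7→Quispe, Sep 8→Kahale, Sep 10→Kahale, Sep 11→Santos+Varga, Sep 12→Quispe, Sep 13→Varga, Sep 14→Eriksen.
Loads: Santos 1/1, Kahale 2/2, Quispe 2/2, Varga 2/2, Eriksen 1/1.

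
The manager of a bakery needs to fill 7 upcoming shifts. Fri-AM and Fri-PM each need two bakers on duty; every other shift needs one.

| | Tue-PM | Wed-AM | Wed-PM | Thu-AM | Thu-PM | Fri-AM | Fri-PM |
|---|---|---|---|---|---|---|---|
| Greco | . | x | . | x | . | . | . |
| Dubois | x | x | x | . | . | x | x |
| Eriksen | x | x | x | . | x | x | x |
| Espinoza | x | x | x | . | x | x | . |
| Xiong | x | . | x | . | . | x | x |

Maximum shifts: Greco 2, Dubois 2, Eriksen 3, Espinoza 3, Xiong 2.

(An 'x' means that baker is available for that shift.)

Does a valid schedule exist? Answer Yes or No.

Thu-AM can only be covered by Greco, so that assignment is forced.
One valid schedule: Tue-PM→Dubois, Wed-AM→Greco, Wed-PM→Eriksen, Thu-AM→Greco, Thu-PM→Eriksen, Fri-AM→Espinoza+Xiong, Fri-PM→Dubois+Eriksen.
Loads: Greco 2/2, Dubois 2/2, Eriksen 3/3, Espinoza 1/3, Xiong 1/2 — all within limits.

Yes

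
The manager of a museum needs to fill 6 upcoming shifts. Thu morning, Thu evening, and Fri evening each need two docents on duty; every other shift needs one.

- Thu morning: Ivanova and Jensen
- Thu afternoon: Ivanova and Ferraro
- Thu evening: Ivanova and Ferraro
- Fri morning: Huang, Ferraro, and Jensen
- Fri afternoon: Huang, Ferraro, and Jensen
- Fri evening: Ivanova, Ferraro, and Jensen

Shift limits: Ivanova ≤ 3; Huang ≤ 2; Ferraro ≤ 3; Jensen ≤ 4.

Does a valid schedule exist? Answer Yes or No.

Yes

Thu morning can only be covered by Ivanova and Jensen, so that assignment is forced.
Thu evening can only be covered by Ivanova and Ferraro, so that assignment is forced.
One valid schedule: Thu morning→Ivanova+Jensen, Thu afternoon→Ivanova, Thu evening→Ivanova+Ferraro, Fri morning→Huang, Fri afternoon→Huang, Fri evening→Ferraro+Jensen.
Loads: Ivanova 3/3, Huang 2/2, Ferraro 2/3, Jensen 2/4 — all within limits.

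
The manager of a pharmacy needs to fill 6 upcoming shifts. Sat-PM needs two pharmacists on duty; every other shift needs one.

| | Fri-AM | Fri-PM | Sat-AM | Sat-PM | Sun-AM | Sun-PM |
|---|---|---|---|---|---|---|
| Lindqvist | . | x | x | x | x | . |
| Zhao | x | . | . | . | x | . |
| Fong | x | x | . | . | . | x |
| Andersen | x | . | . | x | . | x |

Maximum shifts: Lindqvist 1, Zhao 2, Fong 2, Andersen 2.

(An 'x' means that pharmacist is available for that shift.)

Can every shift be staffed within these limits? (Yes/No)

No

Total capacity is 7 and 7 slots are needed, so capacity alone doesn't rule it out.
Shifts {Sat-AM, Sat-PM} need 3 worker-slots in total, but the pharmacists available for any of those shifts (Lindqvist and Andersen) can supply at most 2 among them. So no valid schedule exists.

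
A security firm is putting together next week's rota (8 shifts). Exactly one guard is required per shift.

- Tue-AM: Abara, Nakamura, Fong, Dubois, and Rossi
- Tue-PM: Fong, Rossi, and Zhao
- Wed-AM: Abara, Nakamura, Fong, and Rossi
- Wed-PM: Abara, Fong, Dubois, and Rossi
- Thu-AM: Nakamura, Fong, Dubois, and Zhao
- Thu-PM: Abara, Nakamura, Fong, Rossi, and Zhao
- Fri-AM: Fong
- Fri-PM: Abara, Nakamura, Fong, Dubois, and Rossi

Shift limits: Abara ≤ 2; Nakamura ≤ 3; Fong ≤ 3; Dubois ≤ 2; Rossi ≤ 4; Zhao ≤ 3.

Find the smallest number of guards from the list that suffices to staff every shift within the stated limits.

8 slots to fill and no one can take more than 4, so at least ⌈8/4⌉ = 2 guards are needed.
Any 2 guards together have capacity at most 4+3 = 7 < 8 slots, so 2 can never suffice.
Abara, Nakamura, and Fong alone can cover everything: Tue-AM→Abara, Tue-PM→Fong, Wed-AM→Nakamura, Wed-PM→Abara, Thu-AM→Nakamura, Thu-PM→Nakamura, Fri-AM→Fong, Fri-PM→Fong.

3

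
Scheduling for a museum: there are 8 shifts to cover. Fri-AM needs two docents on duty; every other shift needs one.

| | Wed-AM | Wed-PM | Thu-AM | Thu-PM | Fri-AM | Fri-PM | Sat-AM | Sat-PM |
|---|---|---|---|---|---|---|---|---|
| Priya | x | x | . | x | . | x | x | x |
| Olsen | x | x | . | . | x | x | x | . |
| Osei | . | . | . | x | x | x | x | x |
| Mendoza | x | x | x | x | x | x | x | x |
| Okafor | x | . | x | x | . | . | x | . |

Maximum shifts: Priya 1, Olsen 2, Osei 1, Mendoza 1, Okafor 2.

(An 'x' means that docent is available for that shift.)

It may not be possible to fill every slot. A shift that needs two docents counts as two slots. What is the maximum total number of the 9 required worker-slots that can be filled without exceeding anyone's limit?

Total capacity across all docents is 1+2+1+1+2 = 7, and 9 slots are needed, so at most 7 can be filled.
An assignment achieving 7: Wed-AM→Olsen, Wed-PM→Priya, Thu-AM→Mendoza, Thu-PM→Okafor, Fri-AM→Olsen+Osei, Sat-AM→Okafor.
Loads: Priya 1/1, Olsen 2/2, Osei 1/1, Mendoza 1/1, Okafor 2/2.

7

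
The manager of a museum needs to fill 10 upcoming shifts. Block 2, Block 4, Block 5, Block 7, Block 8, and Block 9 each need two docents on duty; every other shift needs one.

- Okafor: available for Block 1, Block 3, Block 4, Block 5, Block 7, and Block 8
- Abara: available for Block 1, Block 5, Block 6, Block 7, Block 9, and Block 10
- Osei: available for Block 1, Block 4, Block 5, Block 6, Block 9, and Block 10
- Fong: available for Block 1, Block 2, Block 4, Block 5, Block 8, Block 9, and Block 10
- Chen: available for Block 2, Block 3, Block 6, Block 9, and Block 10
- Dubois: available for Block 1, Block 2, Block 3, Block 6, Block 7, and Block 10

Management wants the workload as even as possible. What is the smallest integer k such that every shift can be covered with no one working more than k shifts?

3

With 6 docents and 16 worker-slots to fill, someone must work at least ⌈16/6⌉ = 3 shifts, so k ≥ 3.
k = 3 works: Block 1→Abara, Block 2→Fong+Chen, Block 3→Okafor, Block 4→Okafor+Osei, Block 5→Osei+Fong, Block 6→Abara, Block 7→Abara+Dubois, Block 8→Okafor+Fong, Block 9→Osei+Chen, Block 10→Chen.
Loads: Okafor 3, Abara 3, Osei 3, Fong 3, Chen 3, Dubois 1 — all ≤ 3.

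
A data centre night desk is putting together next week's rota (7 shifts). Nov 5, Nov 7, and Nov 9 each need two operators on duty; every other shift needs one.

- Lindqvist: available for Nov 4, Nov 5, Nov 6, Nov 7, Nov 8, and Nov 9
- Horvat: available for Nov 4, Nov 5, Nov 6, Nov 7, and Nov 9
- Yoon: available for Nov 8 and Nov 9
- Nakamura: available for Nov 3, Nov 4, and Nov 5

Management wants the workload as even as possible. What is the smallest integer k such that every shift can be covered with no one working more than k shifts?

3

With 4 operators and 10 worker-slots to fill, someone must work at least ⌈10/4⌉ = 3 shifts, so k ≥ 3.
k = 3 works: Nov 3→Nakamura, Nov 4→Nakamura, Nov 5→Horvat+Nakamura, Nov 6→Lindqvist, Nov 7→Lindqvist+Horvat, Nov 8→Lindqvist, Nov 9→Horvat+Yoon.
Loads: Lindqvist 3, Horvat 3, Yoon 1, Nakamura 3 — all ≤ 3.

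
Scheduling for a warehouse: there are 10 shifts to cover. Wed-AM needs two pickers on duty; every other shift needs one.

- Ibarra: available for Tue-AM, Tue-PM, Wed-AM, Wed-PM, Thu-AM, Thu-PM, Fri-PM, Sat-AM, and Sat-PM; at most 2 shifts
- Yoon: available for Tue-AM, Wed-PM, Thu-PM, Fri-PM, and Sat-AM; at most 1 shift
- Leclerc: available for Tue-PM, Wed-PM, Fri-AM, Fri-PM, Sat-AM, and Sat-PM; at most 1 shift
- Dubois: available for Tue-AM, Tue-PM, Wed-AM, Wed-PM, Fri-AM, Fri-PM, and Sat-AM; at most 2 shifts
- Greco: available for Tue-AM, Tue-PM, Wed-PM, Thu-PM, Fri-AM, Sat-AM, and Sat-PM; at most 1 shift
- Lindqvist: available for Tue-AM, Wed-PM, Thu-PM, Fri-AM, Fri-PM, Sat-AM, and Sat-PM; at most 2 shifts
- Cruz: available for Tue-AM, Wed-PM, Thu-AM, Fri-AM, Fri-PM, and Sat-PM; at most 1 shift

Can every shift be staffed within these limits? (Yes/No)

Total capacity is 2+1+1+2+1+2+1 = 10 but 11 worker-slots are needed — infeasible.

No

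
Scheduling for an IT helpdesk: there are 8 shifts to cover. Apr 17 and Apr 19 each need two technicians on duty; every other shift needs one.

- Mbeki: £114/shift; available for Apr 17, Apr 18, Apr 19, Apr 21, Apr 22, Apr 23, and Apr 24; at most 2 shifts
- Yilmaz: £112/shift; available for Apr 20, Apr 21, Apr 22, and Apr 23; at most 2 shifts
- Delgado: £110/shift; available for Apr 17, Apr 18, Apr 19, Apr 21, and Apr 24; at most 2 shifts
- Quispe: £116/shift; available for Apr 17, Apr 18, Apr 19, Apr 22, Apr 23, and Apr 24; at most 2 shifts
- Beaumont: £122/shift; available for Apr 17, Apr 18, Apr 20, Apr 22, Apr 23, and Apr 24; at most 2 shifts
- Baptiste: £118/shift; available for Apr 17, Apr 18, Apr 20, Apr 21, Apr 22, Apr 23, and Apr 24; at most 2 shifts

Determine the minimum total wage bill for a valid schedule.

Picking the cheapest available technician for each shift independently would cost £1114, but that ignores the shift limits.
An optimal schedule: Apr 17→Quispe+Baptiste, Apr 18→Mbeki, Apr 19→Delgado+Mbeki, Apr 20→Yilmaz, Apr 21→Delgado, Apr 22→Yilmaz, Apr 23→Quispe, Apr 24→Baptiste.
Total: 116 + 118 + 114 + 110 + 114 + 112 + 110 + 112 + 116 + 118 = £1140.

£1140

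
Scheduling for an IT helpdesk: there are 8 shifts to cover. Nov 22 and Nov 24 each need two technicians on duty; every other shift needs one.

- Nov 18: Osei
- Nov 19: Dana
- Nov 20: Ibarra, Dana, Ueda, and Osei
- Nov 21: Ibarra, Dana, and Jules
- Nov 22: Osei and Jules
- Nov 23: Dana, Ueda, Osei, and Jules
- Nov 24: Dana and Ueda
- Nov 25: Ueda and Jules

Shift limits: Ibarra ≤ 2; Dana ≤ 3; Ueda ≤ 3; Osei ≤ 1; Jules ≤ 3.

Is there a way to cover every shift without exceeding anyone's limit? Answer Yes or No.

No

Total capacity is 12 and 10 slots are needed, so capacity alone doesn't rule it out.
Shifts {Nov 18, Nov 22} need 3 worker-slots in total, but the technicians available for any of those shifts (Osei and Jules) can supply at most 2 among them. So no valid schedule exists.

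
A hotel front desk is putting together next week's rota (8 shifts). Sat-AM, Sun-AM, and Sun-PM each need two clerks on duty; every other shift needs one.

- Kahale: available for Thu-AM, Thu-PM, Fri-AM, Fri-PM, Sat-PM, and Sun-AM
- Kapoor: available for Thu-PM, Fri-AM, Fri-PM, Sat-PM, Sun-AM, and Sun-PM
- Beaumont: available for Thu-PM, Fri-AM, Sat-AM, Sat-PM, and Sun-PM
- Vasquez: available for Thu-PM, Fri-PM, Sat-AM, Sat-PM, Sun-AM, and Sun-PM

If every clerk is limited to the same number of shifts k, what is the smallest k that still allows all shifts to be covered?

With 4 clerks and 11 worker-slots to fill, someone must work at least ⌈11/4⌉ = 3 shifts, so k ≥ 3.
k = 3 works: Thu-AM→Kahale, Thu-PM→Kapoor, Fri-AM→Kahale, Fri-PM→Kahale, Sat-AM→Beaumont+Vasquez, Sat-PM→Beaumont, Sun-AM→Kapoor+Vasquez, Sun-PM→Kapoor+Beaumont.
Loads: Kahale 3, Kapoor 3, Beaumont 3, Vasquez 2 — all ≤ 3.

3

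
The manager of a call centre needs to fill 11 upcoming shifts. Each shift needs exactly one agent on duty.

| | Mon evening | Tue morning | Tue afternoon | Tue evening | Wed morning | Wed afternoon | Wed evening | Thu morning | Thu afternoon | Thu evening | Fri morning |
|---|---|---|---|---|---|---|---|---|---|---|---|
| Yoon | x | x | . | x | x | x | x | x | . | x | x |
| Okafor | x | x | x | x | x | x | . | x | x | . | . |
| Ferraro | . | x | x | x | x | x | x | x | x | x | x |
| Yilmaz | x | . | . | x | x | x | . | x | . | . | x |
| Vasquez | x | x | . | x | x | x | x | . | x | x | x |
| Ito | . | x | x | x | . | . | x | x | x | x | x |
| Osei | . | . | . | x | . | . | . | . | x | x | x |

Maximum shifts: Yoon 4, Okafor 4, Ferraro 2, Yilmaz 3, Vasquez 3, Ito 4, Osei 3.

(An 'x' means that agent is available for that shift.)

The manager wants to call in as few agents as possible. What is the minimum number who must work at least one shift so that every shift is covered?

3

11 slots to fill and no one can take more than 4, so at least ⌈11/4⌉ = 3 agents are needed.
Yoon, Okafor, and Yilmaz alone can cover everything: Mon evening→Okafor, Tue morning→Yoon, Tue afternoon→Okafor, Tue evening→Okafor, Wed morning→Yilmaz, Wed afternoon→Yilmaz, Wed evening→Yoon, Thu morning→Yilmaz, Thu afternoon→Okafor, Thu evening→Yoon, Fri morning→Yoon.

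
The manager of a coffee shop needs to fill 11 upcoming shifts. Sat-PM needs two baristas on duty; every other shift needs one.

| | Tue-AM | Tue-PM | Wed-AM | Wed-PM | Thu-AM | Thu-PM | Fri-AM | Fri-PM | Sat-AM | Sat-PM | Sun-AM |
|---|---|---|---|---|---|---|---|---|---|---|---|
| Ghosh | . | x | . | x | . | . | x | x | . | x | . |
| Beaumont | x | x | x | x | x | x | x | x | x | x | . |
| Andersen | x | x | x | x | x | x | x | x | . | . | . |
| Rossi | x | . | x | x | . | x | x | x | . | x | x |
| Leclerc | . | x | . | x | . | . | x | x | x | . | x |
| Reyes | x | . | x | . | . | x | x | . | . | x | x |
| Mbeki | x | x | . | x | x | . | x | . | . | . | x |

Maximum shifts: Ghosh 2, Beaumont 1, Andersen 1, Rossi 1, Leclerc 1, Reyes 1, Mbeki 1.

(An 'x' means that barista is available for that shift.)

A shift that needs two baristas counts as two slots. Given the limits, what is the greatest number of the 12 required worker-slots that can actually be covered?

8

Total capacity across all baristas is 2+1+1+1+1+1+1 = 8, and 12 slots are needed, so at most 8 can be filled.
An assignment achieving 8: Tue-AM→Mbeki, Tue-PM→Ghosh, Wed-AM→Rossi, Thu-AM→Andersen, Thu-PM→Reyes, Sat-AM→Beaumont, Sat-PM→Ghosh, Sun-AM→Leclerc.
Loads: Ghosh 2/2, Beaumont 1/1, Andersen 1/1, Rossi 1/1, Leclerc 1/1, Reyes 1/1, Mbeki 1/1.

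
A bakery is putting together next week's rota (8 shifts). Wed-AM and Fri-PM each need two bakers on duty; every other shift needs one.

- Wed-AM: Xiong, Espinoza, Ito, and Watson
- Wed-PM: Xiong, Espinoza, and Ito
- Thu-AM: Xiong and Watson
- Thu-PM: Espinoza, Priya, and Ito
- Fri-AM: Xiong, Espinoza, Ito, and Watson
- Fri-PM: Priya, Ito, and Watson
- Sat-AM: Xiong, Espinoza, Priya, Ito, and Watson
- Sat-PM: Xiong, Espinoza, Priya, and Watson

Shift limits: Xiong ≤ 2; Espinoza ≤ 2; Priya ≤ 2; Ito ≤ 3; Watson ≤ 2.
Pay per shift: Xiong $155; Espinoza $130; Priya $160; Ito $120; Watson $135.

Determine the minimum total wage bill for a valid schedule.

$1360

Picking the cheapest available baker for each shift independently would cost $1250, but that ignores the shift limits.
An optimal schedule: Wed-AM→Espinoza+Xiong, Wed-PM→Ito, Thu-AM→Watson, Thu-PM→Ito, Fri-AM→Espinoza, Fri-PM→Ito+Watson, Sat-AM→Priya, Sat-PM→Xiong.
Total: 130 + 155 + 120 + 135 + 120 + 130 + 120 + 135 + 160 + 155 = $1360.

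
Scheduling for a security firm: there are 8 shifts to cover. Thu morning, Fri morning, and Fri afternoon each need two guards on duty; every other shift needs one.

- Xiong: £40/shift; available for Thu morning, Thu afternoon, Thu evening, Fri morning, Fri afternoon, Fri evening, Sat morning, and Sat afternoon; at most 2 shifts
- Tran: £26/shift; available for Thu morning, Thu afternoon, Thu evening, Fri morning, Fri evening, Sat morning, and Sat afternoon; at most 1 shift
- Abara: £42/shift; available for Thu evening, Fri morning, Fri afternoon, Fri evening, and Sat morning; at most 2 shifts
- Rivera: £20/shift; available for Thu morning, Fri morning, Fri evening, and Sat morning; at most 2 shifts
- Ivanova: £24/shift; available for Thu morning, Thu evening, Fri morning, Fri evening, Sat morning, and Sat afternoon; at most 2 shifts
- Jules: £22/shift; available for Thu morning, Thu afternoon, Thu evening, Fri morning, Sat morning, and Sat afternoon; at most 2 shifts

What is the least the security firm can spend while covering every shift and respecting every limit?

£322

Fri afternoon can only be covered by Xiong and Abara, so that assignment is forced.
Picking the cheapest available guard for each shift independently would cost £272, but that ignores the shift limits.
An optimal schedule: Thu morning→Ivanova+Jules, Thu afternoon→Xiong, Thu evening→Abara, Fri morning→Ivanova+Jules, Fri afternoon→Xiong+Abara, Fri evening→Rivera, Sat morning→Rivera, Sat afternoon→Tran.
Total: 24 + 22 + 40 + 42 + 24 + 22 + 40 + 42 + 20 + 20 + 26 = £322.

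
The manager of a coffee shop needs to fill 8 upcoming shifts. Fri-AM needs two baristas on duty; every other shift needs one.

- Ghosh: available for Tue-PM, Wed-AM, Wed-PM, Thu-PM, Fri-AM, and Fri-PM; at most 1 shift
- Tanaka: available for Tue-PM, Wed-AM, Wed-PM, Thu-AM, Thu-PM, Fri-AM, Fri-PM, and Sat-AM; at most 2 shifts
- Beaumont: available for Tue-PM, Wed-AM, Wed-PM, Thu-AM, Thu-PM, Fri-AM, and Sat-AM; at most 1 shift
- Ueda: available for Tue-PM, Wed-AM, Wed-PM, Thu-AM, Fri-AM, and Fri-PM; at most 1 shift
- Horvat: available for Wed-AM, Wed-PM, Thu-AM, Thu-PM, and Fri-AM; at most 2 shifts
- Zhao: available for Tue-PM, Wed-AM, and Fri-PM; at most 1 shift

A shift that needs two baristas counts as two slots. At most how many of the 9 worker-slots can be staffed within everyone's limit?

8

Total capacity across all baristas is 1+2+1+1+2+1 = 8, and 9 slots are needed, so at most 8 can be filled.
An assignment achieving 8: Tue-PM→Beaumont, Wed-AM→Zhao, Wed-PM→Horvat, Thu-AM→Tanaka, Thu-PM→Ghosh, Fri-AM→Horvat, Fri-PM→Ueda, Sat-AM→Tanaka.
Loads: Ghosh 1/1, Tanaka 2/2, Beaumont 1/1, Ueda 1/1, Horvat 2/2, Zhao 1/1.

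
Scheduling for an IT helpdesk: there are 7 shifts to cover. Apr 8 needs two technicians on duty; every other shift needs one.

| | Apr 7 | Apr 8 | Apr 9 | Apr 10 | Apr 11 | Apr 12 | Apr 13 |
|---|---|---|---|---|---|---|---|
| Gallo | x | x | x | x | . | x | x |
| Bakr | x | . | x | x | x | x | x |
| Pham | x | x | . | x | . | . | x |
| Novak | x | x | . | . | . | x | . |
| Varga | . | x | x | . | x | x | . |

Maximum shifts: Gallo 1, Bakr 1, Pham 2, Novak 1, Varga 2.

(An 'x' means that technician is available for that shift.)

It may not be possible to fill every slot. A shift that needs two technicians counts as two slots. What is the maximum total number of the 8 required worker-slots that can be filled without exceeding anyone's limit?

Total capacity across all technicians is 1+1+2+1+2 = 7, and 8 slots are needed, so at most 7 can be filled.
An assignment achieving 7: Apr 7→Novak, Apr 8→Varga, Apr 9→Gallo, Apr 10→Pham, Apr 11→Bakr, Apr 12→Varga, Apr 13→Pham.
Loads: Gallo 1/1, Bakr 1/1, Pham 2/2, Novak 1/1, Varga 2/2.

7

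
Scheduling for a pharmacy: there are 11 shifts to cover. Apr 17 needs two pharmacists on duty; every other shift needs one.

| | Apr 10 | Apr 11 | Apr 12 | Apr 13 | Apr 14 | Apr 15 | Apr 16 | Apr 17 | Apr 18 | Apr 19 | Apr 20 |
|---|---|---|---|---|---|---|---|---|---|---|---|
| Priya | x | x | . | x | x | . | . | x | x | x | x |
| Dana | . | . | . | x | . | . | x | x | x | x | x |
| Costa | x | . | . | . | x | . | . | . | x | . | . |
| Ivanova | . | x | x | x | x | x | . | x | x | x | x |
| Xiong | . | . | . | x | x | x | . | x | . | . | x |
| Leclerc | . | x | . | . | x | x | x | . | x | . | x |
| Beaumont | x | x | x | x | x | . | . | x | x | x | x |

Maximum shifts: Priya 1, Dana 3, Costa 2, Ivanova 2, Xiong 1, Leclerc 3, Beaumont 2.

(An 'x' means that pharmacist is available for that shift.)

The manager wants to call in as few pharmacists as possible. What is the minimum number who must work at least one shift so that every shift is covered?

5

12 slots to fill and no one can take more than 3, so at least ⌈12/3⌉ = 4 pharmacists are needed.
Any 4 pharmacists together have capacity at most 3+3+2+2 = 10 < 12 slots, so 4 can never suffice.
Dana, Costa, Ivanova, Leclerc, and Beaumont alone can cover everything: Apr 10→Costa, Apr 11→Leclerc, Apr 12→Ivanova, Apr 13→Dana, Apr 14→Costa, Apr 15→Ivanova, Apr 16→Dana, Apr 17→Dana+Beaumont, Apr 18→Leclerc, Apr 19→Beaumont, Apr 20→Leclerc.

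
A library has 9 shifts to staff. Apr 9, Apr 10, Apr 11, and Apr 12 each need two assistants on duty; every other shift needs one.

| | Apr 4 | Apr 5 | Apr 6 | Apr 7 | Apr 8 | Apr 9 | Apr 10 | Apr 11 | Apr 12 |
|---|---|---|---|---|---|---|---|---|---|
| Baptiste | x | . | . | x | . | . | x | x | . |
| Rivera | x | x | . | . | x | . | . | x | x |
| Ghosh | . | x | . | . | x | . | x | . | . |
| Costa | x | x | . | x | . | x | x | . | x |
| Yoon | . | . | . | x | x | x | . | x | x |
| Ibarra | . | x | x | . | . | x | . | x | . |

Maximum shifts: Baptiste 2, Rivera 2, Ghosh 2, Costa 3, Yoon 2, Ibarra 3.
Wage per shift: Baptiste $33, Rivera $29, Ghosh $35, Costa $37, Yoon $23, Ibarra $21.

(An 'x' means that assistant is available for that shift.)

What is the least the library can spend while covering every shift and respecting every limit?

Apr 6 can only be covered by Ibarra, so that assignment is forced.
Picking the cheapest available assistant for each shift independently would cost $325, but that ignores the shift limits.
An optimal schedule: Apr 4→Rivera, Apr 5→Ghosh, Apr 6→Ibarra, Apr 7→Yoon, Apr 8→Yoon, Apr 9→Ibarra+Costa, Apr 10→Baptiste+Ghosh, Apr 11→Ibarra+Baptiste, Apr 12→Rivera+Costa.
Total: 29 + 35 + 21 + 23 + 23 + 21 + 37 + 33 + 35 + 21 + 33 + 29 + 37 = $377.

$377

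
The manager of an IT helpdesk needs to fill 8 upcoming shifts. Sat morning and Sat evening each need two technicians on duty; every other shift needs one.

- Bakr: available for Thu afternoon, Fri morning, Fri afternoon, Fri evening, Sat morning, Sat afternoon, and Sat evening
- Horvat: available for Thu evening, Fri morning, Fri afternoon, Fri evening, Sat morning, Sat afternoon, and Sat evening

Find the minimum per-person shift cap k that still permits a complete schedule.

5

With 2 technicians and 10 worker-slots to fill, someone must work at least ⌈10/2⌉ = 5 shifts, so k ≥ 5.
k = 5 works: Thu afternoon→Bakr, Thu evening→Horvat, Fri morning→Bakr, Fri afternoon→Bakr, Fri evening→Horvat, Sat morning→Bakr+Horvat, Sat afternoon→Horvat, Sat evening→Bakr+Horvat.
Loads: Bakr 5, Horvat 5 — all ≤ 5.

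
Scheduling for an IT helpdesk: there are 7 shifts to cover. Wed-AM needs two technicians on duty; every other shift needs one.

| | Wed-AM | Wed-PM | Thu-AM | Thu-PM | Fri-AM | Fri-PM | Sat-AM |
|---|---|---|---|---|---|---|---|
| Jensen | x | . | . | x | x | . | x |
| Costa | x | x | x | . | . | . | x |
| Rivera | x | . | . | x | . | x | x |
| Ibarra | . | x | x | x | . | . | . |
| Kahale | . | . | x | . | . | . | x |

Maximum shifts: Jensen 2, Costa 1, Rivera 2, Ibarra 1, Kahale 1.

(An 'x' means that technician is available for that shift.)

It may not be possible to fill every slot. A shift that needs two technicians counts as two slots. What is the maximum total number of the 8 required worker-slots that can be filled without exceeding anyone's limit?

7

Total capacity across all technicians is 2+1+2+1+1 = 7, and 8 slots are needed, so at most 7 can be filled.
An assignment achieving 7: Wed-AM→Jensen+Rivera, Wed-PM→Costa, Thu-AM→Ibarra, Fri-AM→Jensen, Fri-PM→Rivera, Sat-AM→Kahale.
Loads: Jensen 2/2, Costa 1/1, Rivera 2/2, Ibarra 1/1, Kahale 1/1.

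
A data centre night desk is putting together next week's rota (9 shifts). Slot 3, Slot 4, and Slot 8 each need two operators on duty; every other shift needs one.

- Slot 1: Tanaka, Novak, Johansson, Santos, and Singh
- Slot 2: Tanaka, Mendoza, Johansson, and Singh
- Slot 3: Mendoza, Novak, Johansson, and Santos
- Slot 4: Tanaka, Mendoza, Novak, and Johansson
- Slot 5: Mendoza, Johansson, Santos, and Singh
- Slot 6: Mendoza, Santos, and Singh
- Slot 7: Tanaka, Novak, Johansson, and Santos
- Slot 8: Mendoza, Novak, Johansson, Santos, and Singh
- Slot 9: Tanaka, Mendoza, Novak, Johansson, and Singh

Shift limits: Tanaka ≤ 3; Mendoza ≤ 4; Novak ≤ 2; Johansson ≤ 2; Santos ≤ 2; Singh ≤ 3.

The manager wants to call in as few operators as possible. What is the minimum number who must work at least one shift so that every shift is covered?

4

12 slots to fill and no one can take more than 4, so at least ⌈12/4⌉ = 3 operators are needed.
Any 3 operators together have capacity at most 4+3+3 = 10 < 12 slots, so 3 can never suffice.
Tanaka, Mendoza, Novak, and Singh alone can cover everything: Slot 1→Tanaka, Slot 2→Singh, Slot 3→Mendoza+Novak, Slot 4→Tanaka+Mendoza, Slot 5→Mendoza, Slot 6→Mendoza, Slot 7→Tanaka, Slot 8→Novak+Singh, Slot 9→Singh.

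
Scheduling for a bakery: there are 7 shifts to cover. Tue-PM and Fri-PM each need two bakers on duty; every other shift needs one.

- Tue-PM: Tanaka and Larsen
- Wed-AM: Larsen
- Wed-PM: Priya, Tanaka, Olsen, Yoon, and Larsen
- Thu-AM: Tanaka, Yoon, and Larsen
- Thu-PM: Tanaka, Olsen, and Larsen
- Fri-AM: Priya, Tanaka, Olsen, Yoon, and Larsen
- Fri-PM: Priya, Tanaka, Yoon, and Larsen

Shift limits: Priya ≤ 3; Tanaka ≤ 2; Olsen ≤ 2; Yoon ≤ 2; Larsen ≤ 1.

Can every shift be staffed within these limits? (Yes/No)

No

Total capacity is 10 and 9 slots are needed, so capacity alone doesn't rule it out.
Shifts {Tue-PM, Wed-AM} need 3 worker-slots in total, but the bakers available for any of those shifts (Tanaka and Larsen) can supply at most 2 among them. So no valid schedule exists.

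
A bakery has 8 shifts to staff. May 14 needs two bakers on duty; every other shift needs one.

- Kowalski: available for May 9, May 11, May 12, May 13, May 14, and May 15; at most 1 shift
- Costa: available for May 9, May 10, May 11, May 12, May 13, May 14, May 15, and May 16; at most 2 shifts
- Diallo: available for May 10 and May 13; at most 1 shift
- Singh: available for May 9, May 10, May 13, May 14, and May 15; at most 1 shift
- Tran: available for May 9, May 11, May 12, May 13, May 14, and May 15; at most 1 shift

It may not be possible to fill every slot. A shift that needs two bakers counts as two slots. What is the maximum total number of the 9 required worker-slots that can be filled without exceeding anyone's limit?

Total capacity across all bakers is 1+2+1+1+1 = 6, and 9 slots are needed, so at most 6 can be filled.
An assignment achieving 6: May 9→Singh, May 10→Costa, May 11→Kowalski, May 12→Tran, May 13→Diallo, May 16→Costa.
Loads: Kowalski 1/1, Costa 2/2, Diallo 1/1, Singh 1/1, Tran 1/1.

6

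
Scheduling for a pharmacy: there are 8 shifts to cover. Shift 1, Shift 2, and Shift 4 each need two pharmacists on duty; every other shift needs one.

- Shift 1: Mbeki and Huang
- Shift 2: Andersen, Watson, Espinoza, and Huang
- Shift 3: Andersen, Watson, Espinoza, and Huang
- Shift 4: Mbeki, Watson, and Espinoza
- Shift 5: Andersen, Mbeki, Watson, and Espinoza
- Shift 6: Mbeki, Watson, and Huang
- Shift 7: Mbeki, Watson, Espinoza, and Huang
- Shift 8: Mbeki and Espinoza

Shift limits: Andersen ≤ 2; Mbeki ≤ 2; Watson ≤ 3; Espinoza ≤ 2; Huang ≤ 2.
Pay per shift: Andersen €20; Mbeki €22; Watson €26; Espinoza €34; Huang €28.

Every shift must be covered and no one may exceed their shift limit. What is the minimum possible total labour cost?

Shift 1 can only be covered by Mbeki and Huang, so that assignment is forced.
Picking the cheapest available pharmacist for each shift independently would cost €250, but that ignores the shift limits.
An optimal schedule: Shift 1→Mbeki+Huang, Shift 2→Espinoza+Huang, Shift 3→Andersen, Shift 4→Watson+Espinoza, Shift 5→Andersen, Shift 6→Watson, Shift 7→Watson, Shift 8→Mbeki.
Total: 22 + 28 + 34 + 28 + 20 + 26 + 34 + 20 + 26 + 26 + 22 = €286.

€286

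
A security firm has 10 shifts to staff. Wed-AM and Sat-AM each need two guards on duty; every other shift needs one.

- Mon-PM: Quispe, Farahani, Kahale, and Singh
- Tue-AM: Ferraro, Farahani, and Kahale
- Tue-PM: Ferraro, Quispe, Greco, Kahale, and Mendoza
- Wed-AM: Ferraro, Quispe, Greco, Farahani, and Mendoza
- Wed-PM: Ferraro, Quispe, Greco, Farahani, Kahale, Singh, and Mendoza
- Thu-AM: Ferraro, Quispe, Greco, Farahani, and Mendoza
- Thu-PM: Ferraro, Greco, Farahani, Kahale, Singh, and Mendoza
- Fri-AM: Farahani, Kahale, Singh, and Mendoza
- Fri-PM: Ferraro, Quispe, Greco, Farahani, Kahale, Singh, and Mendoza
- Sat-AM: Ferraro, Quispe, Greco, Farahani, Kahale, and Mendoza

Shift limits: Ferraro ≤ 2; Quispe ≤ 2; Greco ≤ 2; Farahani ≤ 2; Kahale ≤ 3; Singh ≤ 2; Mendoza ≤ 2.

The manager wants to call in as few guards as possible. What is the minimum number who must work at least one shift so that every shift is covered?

12 slots to fill and no one can take more than 3, so at least ⌈12/3⌉ = 4 guards are needed.
Any 5 guards together have capacity at most 3+2+2+2+2 = 11 < 12 slots, so 5 can never suffice.
Ferraro, Quispe, Greco, Farahani, Kahale, and Singh alone can cover everything: Mon-PM→Quispe, Tue-AM→Ferraro, Tue-PM→Ferraro, Wed-AM→Greco+Farahani, Wed-PM→Kahale, Thu-AM→Quispe, Thu-PM→Kahale, Fri-AM→Farahani, Fri-PM→Singh, Sat-AM→Greco+Kahale.

6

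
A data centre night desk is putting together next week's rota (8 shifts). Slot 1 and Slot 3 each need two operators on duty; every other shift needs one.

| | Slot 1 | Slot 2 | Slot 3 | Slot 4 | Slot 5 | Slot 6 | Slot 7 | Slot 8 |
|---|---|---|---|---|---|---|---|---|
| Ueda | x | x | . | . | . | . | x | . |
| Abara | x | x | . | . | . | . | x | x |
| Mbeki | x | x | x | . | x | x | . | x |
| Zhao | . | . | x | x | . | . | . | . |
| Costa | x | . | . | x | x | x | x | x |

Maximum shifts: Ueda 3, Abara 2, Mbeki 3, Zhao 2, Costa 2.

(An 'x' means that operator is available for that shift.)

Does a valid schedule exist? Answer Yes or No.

Yes

Slot 3 can only be covered by Mbeki and Zhao, so that assignment is forced.
One valid schedule: Slot 1→Ueda+Abara, Slot 2→Ueda, Slot 3→Mbeki+Zhao, Slot 4→Zhao, Slot 5→Mbeki, Slot 6→Mbeki, Slot 7→Ueda, Slot 8→Abara.
Loads: Ueda 3/3, Abara 2/2, Mbeki 3/3, Zhao 2/2, Costa 0/2 — all within limits.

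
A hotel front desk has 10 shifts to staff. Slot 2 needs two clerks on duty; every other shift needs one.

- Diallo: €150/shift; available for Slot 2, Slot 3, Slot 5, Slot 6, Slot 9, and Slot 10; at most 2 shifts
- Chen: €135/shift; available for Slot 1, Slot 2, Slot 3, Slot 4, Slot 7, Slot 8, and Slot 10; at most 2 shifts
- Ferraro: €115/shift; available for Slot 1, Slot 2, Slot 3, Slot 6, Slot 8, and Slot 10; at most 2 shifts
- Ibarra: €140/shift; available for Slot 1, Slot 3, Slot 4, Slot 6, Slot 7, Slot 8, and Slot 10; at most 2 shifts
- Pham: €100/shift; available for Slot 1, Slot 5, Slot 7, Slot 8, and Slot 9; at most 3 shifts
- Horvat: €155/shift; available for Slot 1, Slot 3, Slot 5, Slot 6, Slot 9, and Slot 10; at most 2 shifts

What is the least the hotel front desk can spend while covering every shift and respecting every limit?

€1380

Picking the cheapest available clerk for each shift independently would cost €1230, but that ignores the shift limits.
An optimal schedule: Slot 1→Ibarra, Slot 2→Ferraro+Chen, Slot 3→Diallo, Slot 4→Chen, Slot 5→Pham, Slot 6→Ferraro, Slot 7→Pham, Slot 8→Ibarra, Slot 9→Pham, Slot 10→Diallo.
Total: 140 + 115 + 135 + 150 + 135 + 100 + 115 + 100 + 140 + 100 + 150 = €1380.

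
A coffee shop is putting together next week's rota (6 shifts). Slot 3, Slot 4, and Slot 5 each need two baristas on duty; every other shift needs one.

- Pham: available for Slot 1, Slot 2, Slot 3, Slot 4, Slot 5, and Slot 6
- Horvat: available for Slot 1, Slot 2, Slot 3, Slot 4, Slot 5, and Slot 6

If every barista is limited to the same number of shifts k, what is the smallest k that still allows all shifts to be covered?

With 2 baristas and 9 worker-slots to fill, someone must work at least ⌈9/2⌉ = 5 shifts, so k ≥ 5.
k = 5 works: Slot 1→Pham, Slot 2→Pham, Slot 3→Pham+Horvat, Slot 4→Pham+Horvat, Slot 5→Pham+Horvat, Slot 6→Horvat.
Loads: Pham 5, Horvat 4 — all ≤ 5.

5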